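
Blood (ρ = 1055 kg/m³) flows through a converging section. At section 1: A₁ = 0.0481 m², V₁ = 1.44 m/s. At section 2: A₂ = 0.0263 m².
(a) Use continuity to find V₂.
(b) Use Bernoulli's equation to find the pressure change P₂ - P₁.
(a) Continuity: A₁V₁=A₂V₂ -> V₂=A₁V₁/A₂=0.0481*1.44/0.0263=2.63 m/s
(b) Bernoulli: P₂-P₁=0.5*rho*(V₁^2-V₂^2)/1000=0.5*1055*(1.44^2-2.63^2)/1000=-2.555 kPa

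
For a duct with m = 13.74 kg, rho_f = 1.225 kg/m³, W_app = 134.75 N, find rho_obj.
Formula: W_{app} = mg\left(1 - \frac{\rho_f}{\rho_{obj}}\right)
Substituting knowns: 134.75 = 13.74·9.81·(1 − 1.225/rho_obj)
Solving for rho_obj: rho_obj = 1.225/(1 − 134.75/(13.74·9.81)) = 4191 kg/m³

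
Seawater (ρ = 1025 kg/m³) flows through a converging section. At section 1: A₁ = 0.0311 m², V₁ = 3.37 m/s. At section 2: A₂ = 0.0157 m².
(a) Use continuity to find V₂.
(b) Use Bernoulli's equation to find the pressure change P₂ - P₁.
(a) Continuity: A₁V₁=A₂V₂ -> V₂=A₁V₁/A₂=0.0311*3.37/0.0157=6.68 m/s
(b) Bernoulli: P₂-P₁=0.5*rho*(V₁^2-V₂^2)/1000=0.5*1025*(3.37^2-6.68^2)/1000=-17.05 kPa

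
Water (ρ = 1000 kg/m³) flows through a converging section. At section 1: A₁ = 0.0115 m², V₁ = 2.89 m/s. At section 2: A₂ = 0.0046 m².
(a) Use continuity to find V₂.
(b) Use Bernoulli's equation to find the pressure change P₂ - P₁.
(a) Continuity: A₁V₁=A₂V₂ -> V₂=A₁V₁/A₂=0.0115*2.89/0.0046=7.23 m/s
(b) Bernoulli: P₂-P₁=0.5*rho*(V₁^2-V₂^2)/1000=0.5*1000*(2.89^2-7.23^2)/1000=-21.96 kPa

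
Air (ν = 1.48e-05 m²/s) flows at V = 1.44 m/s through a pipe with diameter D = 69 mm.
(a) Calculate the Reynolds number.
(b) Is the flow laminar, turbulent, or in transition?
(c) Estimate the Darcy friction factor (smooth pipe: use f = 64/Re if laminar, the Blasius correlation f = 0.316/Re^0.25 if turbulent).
(a) Re = V·D/ν = 1.44·0.069/1.48e-05 = 6713.5
(b) Flow regime: turbulent (Re > 4000)
(c) Friction factor: f = 0.316/Re^0.25 = 0.316/6713.5^0.25 = 0.03491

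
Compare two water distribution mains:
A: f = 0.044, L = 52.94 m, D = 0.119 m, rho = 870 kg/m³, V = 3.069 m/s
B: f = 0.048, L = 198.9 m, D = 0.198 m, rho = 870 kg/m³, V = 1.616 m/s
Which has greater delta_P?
delta_P(A) = 80.2 kPa, delta_P(B) = 54.78 kPa. Answer: A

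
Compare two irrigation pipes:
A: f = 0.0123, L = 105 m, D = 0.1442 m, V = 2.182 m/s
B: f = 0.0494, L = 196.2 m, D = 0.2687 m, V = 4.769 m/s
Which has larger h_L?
h_L(A) = 2.173 m, h_L(B) = 41.81 m. Answer: B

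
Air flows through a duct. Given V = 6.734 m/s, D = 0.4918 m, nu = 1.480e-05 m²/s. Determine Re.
Formula: Re = \frac{V D}{\nu}
Re = 6.734·0.4918/1.480e-05 = 223769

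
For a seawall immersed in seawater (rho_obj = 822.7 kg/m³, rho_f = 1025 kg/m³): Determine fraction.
Formula: f_{sub} = \frac{\rho_{obj}}{\rho_f}
fraction = 822.7/1025 = 0.8026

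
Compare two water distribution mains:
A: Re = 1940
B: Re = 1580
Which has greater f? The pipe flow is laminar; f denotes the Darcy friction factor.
f(A) = 0.03299, f(B) = 0.04051. Answer: B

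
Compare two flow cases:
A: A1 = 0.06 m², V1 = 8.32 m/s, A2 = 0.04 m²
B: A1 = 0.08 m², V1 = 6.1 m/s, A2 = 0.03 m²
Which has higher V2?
V2(A) = 12.48 m/s, V2(B) = 16.27 m/s. Answer: B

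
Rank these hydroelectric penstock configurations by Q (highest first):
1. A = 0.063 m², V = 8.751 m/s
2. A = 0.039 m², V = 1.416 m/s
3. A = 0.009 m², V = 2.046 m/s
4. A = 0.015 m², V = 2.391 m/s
Case 1: Q = 551.3 L/s
Case 2: Q = 55.22 L/s
Case 3: Q = 18.41 L/s
Case 4: Q = 35.87 L/s
Ranking (highest first): 1, 2, 4, 3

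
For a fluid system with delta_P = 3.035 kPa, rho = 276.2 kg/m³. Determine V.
Formula: V = \sqrt{\frac{2 \Delta P}{\rho}}
V = √(2·(3.035·1000)/276.2) = 4.688 m/s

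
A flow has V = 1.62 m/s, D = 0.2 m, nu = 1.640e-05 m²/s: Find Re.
Formula: Re = \frac{V D}{\nu}
Re = 1.62·0.2/1.640e-05 = 19756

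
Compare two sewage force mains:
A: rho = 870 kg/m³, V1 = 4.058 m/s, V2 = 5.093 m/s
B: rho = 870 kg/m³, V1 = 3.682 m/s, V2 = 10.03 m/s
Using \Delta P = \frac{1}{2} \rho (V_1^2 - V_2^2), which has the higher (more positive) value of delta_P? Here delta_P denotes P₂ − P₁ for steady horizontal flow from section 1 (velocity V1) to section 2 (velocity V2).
delta_P(A) = -4.12 kPa, delta_P(B) = -37.86 kPa. Answer: A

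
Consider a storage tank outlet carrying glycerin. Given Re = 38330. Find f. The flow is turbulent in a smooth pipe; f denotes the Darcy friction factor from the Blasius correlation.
Formula: f = \frac{0.316}{Re^{0.25}}
f = 0.316/38330^0.25 = 0.02258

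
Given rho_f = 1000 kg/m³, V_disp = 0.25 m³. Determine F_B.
Formula: F_B = \rho_f g V_{disp}
F_B = 1000·9.81·0.25 = 2452 N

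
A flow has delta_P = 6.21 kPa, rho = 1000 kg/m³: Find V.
Formula: V = \sqrt{\frac{2 \Delta P}{\rho}}
V = √(2·(6.21·1000)/1000) = 3.524 m/s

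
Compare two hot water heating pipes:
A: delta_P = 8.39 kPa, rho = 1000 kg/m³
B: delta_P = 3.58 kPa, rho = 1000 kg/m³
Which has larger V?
V(A) = 4.096 m/s, V(B) = 2.676 m/s. Answer: A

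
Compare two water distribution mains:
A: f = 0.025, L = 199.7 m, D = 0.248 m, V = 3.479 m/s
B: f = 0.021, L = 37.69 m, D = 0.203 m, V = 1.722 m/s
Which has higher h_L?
h_L(A) = 12.42 m, h_L(B) = 0.5893 m. Answer: A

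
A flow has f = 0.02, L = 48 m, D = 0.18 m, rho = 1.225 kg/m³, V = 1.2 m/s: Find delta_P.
Formula: \Delta P = f \frac{L}{D} \frac{\rho V^2}{2}
delta_P = 0.02·(48/0.18)·0.5·1.225·1.2²/1000 = 0.004704 kPa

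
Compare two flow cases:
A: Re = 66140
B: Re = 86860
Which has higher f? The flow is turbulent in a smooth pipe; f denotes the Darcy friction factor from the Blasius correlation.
f(A) = 0.0197, f(B) = 0.01841. Answer: A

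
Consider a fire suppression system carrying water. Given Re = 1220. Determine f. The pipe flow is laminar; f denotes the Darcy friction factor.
Formula: f = \frac{64}{Re}
f = 64/1220 = 0.05246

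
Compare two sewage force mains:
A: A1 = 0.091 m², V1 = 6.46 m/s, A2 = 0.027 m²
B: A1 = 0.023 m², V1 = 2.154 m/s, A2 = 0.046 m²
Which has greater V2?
V2(A) = 21.77 m/s, V2(B) = 1.077 m/s. Answer: A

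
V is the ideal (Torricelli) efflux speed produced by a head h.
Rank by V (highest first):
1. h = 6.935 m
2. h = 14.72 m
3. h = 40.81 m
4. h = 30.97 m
Case 1: V = 11.66 m/s
Case 2: V = 16.99 m/s
Case 3: V = 28.3 m/s
Case 4: V = 24.65 m/s
Ranking (highest first): 3, 4, 2, 1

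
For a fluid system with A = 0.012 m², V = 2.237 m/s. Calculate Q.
Formula: Q = A V
Q = 0.012·2.237·1000 = 26.84 L/s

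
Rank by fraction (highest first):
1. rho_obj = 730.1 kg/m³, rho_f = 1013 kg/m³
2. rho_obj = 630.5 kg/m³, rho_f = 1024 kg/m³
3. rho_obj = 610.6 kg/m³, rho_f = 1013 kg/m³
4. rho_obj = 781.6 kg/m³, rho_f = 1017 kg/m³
Case 1: fraction = 0.7207
Case 2: fraction = 0.6157
Case 3: fraction = 0.6028
Case 4: fraction = 0.7685
Ranking (highest first): 4, 1, 2, 3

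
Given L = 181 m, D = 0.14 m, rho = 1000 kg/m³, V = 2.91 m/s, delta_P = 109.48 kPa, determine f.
Formula: \Delta P = f \frac{L}{D} \frac{\rho V^2}{2}
Substituting knowns: 109.48 = f·(181/0.14)·0.5·1000·2.91²/1000
Solving for f: f = (109.48·1000)/((181/0.14)·0.5·1000·2.91²) = 0.02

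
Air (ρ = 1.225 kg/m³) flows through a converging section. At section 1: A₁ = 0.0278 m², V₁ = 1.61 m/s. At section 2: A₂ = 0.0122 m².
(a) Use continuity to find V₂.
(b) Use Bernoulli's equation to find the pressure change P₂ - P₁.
(a) Continuity: A₁V₁=A₂V₂ -> V₂=A₁V₁/A₂=0.0278*1.61/0.0122=3.67 m/s
(b) Bernoulli: P₂-P₁=0.5*rho*(V₁^2-V₂^2)/1000=0.5*1.225*(1.61^2-3.67^2)/1000=-0.006662 kPa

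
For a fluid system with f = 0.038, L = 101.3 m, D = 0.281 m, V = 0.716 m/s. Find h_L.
Formula: h_L = f \frac{L}{D} \frac{V^2}{2g}
h_L = 0.038·(101.3/0.281)·0.716²/(2·9.81) = 0.3579 m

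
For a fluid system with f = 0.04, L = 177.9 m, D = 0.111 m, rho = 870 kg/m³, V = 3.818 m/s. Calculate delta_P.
Formula: \Delta P = f \frac{L}{D} \frac{\rho V^2}{2}
delta_P = 0.04·(177.9/0.111)·0.5·870·3.818²/1000 = 406.5 kPa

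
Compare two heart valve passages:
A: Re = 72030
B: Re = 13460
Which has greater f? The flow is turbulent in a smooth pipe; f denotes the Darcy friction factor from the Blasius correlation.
f(A) = 0.01929, f(B) = 0.02934. Answer: B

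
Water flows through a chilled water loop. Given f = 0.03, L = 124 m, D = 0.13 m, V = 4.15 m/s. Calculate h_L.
Formula: h_L = f \frac{L}{D} \frac{V^2}{2g}
h_L = 0.03·(124/0.13)·4.15²/(2·9.81) = 25.12 m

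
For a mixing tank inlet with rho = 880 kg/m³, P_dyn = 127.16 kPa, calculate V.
Formula: P_{dyn} = \frac{1}{2} \rho V^2
Substituting knowns: 127.16 = 0.5·880·V²/1000
Solving for V: V = √(2·(127.16·1000)/880) = 17 m/s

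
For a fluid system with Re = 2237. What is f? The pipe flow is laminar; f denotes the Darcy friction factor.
Formula: f = \frac{64}{Re}
f = 64/2237 = 0.02861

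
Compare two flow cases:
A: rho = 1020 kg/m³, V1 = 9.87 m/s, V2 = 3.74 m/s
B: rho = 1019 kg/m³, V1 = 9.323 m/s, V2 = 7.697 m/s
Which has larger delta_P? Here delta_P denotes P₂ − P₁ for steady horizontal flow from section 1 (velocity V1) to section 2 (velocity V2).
delta_P(A) = 42.55 kPa, delta_P(B) = 14.1 kPa. Answer: A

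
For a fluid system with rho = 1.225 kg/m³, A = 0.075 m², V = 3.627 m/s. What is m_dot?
Formula: \dot{m} = \rho A V
m_dot = 1.225·0.075·3.627 = 0.3332 kg/s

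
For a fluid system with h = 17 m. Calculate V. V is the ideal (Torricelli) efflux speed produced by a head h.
Formula: V = \sqrt{2 g h}
V = √(2·9.81·17) = 18.26 m/s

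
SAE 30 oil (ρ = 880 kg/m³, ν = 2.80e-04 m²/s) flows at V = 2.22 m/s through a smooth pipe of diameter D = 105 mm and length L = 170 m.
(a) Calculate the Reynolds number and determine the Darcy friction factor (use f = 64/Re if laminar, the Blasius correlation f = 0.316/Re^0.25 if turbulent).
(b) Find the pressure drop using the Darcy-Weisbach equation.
(a) Re = V·D/ν = 2.22·0.105/2.80e-04 = 832.5 → laminar (Re < 2300); f = 64/Re = 64/832.5 = 0.076877
(b) Darcy-Weisbach: ΔP = f·(L/D)·½ρV²/1000 = 0.076877·(170/0.105)·½·880·2.22²/1000 = 269.9 kPa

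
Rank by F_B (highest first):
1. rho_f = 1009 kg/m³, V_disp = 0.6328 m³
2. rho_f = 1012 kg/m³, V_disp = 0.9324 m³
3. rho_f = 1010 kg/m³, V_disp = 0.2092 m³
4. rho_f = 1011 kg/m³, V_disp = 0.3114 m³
Case 1: F_B = 6264 N
Case 2: F_B = 9257 N
Case 3: F_B = 2073 N
Case 4: F_B = 3088 N
Ranking (highest first): 2, 1, 4, 3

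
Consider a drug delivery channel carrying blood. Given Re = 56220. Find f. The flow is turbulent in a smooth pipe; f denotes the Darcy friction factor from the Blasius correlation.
Formula: f = \frac{0.316}{Re^{0.25}}
f = 0.316/56220^0.25 = 0.02052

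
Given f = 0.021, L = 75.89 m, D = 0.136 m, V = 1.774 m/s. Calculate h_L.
Formula: h_L = f \frac{L}{D} \frac{V^2}{2g}
h_L = 0.021·(75.89/0.136)·1.774²/(2·9.81) = 1.88 m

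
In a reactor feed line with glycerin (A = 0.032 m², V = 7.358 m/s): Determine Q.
Formula: Q = A V
Q = 0.032·7.358·1000 = 235.5 L/s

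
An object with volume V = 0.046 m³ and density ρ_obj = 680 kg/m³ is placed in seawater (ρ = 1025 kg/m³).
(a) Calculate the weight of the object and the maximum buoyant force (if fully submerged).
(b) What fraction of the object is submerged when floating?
(a) W=rho_obj*g*V=680*9.81*0.046=306.9 N; F_B(max)=rho*g*V=1025*9.81*0.046=462.5 N
(b) Floating fraction=rho_obj/rho=680/1025=0.663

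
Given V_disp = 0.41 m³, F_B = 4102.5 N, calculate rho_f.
Formula: F_B = \rho_f g V_{disp}
Substituting knowns: 4102.5 = rho_f·9.81·0.41
Solving for rho_f: rho_f = 4102.5/(9.81·0.41) = 1020 kg/m³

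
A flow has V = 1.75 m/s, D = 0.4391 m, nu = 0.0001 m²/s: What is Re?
Formula: Re = \frac{V D}{\nu}
Re = 1.75·0.4391/0.0001 = 7684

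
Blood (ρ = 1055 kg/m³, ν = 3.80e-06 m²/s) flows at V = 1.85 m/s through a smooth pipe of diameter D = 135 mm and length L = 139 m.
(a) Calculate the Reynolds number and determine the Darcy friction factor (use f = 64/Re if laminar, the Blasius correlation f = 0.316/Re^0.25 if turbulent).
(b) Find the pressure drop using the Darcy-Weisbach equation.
(a) Re = V·D/ν = 1.85·0.135/3.80e-06 = 65724 → turbulent (Re > 4000); f = 0.316/Re^0.25 = 0.316/65724^0.25 = 0.019736
(b) Darcy-Weisbach: ΔP = f·(L/D)·½ρV²/1000 = 0.019736·(139/0.135)·½·1055·1.85²/1000 = 36.69 kPa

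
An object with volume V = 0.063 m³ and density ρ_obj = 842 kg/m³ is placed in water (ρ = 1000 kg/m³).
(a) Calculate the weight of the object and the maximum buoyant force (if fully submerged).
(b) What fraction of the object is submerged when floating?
(a) W=rho_obj*g*V=842*9.81*0.063=520.4 N; F_B(max)=rho*g*V=1000*9.81*0.063=618.0 N
(b) Floating fraction=rho_obj/rho=842/1000=0.842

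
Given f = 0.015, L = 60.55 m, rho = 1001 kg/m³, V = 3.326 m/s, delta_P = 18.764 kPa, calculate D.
Formula: \Delta P = f \frac{L}{D} \frac{\rho V^2}{2}
Substituting knowns: 18.764 = 0.015·(60.55/D)·0.5·1001·3.326²/1000
Solving for D: D = 0.015·60.55·0.5·1001·3.326²/(18.764·1000) = 0.268 m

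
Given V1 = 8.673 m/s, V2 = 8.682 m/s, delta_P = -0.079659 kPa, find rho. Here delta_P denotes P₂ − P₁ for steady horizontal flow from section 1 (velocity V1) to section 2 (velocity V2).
Formula: \Delta P = \frac{1}{2} \rho (V_1^2 - V_2^2)
Substituting knowns: -0.079659 = 0.5·rho·(8.673² − 8.682²)/1000
Solving for rho: rho = 2·(-0.079659·1000)/(8.673² − 8.682²) = 1020 kg/m³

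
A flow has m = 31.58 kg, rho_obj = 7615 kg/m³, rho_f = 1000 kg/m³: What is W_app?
Formula: W_{app} = mg\left(1 - \frac{\rho_f}{\rho_{obj}}\right)
W_app = 31.58·9.81·(1 − 1000/7615) = 269.1 N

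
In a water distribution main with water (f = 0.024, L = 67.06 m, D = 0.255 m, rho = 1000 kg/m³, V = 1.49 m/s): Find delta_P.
Formula: \Delta P = f \frac{L}{D} \frac{\rho V^2}{2}
delta_P = 0.024·(67.06/0.255)·0.5·1000·1.49²/1000 = 7.006 kPa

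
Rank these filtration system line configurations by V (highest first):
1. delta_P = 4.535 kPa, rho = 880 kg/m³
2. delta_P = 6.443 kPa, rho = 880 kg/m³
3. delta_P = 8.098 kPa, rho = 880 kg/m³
Case 1: V = 3.21 m/s
Case 2: V = 3.827 m/s
Case 3: V = 4.29 m/s
Ranking (highest first): 3, 2, 1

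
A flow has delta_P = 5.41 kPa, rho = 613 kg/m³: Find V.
Formula: V = \sqrt{\frac{2 \Delta P}{\rho}}
V = √(2·(5.41·1000)/613) = 4.201 m/s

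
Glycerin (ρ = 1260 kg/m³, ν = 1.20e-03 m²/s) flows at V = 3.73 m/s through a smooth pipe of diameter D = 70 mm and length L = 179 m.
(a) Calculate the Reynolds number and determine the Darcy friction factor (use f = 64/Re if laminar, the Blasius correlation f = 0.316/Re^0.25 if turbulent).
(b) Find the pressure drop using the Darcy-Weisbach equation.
(a) Re = V·D/ν = 3.73·0.07/1.20e-03 = 217.58 → laminar (Re < 2300); f = 64/Re = 64/217.58 = 0.29414
(b) Darcy-Weisbach: ΔP = f·(L/D)·½ρV²/1000 = 0.29414·(179/0.070)·½·1260·3.73²/1000 = 6593 kPa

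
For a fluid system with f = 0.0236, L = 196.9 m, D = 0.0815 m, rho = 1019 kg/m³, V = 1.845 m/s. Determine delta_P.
Formula: \Delta P = f \frac{L}{D} \frac{\rho V^2}{2}
delta_P = 0.0236·(196.9/0.0815)·0.5·1019·1.845²/1000 = 98.89 kPa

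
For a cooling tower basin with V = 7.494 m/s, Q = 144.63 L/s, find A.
Formula: Q = A V
Substituting knowns: 144.63 = A·7.494·1000
Solving for A: A = (144.63/1000)/7.494 = 0.0193 m²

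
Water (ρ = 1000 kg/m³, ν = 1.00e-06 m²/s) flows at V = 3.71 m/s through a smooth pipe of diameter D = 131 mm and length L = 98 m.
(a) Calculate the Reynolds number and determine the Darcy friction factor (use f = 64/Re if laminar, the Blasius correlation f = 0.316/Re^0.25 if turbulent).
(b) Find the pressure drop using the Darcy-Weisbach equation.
(a) Re = V·D/ν = 3.71·0.131/1.00e-06 = 486010 → turbulent (Re > 4000); f = 0.316/Re^0.25 = 0.316/486010^0.25 = 0.011968 (Blasius is strictly valid for Re ≲ 1e5; used here as the smooth-pipe estimate the problem specifies)
(b) Darcy-Weisbach: ΔP = f·(L/D)·½ρV²/1000 = 0.011968·(98/0.131)·½·1000·3.71²/1000 = 61.62 kPa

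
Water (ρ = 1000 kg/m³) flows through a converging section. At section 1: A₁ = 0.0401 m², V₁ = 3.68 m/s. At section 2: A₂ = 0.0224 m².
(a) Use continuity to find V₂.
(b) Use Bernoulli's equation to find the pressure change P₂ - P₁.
(a) Continuity: A₁V₁=A₂V₂ -> V₂=A₁V₁/A₂=0.0401*3.68/0.0224=6.59 m/s
(b) Bernoulli: P₂-P₁=0.5*rho*(V₁^2-V₂^2)/1000=0.5*1000*(3.68^2-6.59^2)/1000=-14.94 kPa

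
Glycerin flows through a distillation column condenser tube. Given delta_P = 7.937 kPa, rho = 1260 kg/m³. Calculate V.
Formula: V = \sqrt{\frac{2 \Delta P}{\rho}}
V = √(2·(7.937·1000)/1260) = 3.549 m/s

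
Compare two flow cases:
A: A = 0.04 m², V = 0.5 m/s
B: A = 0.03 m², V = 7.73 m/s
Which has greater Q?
Q(A) = 20 L/s, Q(B) = 231.9 L/s. Answer: B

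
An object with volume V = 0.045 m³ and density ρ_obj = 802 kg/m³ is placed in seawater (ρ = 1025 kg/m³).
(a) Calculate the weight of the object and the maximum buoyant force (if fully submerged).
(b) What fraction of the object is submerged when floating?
(a) W=rho_obj*g*V=802*9.81*0.045=354.0 N; F_B(max)=rho*g*V=1025*9.81*0.045=452.5 N
(b) Floating fraction=rho_obj/rho=802/1025=0.782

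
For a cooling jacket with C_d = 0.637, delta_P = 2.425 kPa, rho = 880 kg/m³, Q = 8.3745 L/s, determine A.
Formula: Q = C_d A \sqrt{\frac{2 \Delta P}{\rho}}
Substituting knowns: 8.3745 = 0.637·A·√(2·(2.425·1000)/880)·1000
Solving for A: A = (8.3745/1000)/(0.637·√(2·(2.425·1000)/880)) = 0.0056 m²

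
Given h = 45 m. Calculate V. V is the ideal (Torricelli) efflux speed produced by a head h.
Formula: V = \sqrt{2 g h}
V = √(2·9.81·45) = 29.71 m/s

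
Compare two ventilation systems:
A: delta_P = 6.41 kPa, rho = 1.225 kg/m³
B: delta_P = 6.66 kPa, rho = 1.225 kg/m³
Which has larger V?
V(A) = 102.3 m/s, V(B) = 104.3 m/s. Answer: B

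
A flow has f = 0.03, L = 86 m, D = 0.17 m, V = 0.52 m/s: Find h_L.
Formula: h_L = f \frac{L}{D} \frac{V^2}{2g}
h_L = 0.03·(86/0.17)·0.52²/(2·9.81) = 0.2092 m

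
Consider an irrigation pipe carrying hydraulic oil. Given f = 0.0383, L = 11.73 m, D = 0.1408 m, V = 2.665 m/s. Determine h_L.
Formula: h_L = f \frac{L}{D} \frac{V^2}{2g}
h_L = 0.0383·(11.73/0.1408)·2.665²/(2·9.81) = 1.155 m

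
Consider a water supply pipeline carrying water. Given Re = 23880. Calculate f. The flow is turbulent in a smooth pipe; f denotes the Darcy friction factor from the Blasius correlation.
Formula: f = \frac{0.316}{Re^{0.25}}
f = 0.316/23880^0.25 = 0.02542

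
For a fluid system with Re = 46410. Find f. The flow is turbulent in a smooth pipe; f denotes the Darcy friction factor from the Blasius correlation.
Formula: f = \frac{0.316}{Re^{0.25}}
f = 0.316/46410^0.25 = 0.02153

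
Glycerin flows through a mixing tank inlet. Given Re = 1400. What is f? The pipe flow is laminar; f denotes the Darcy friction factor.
Formula: f = \frac{64}{Re}
f = 64/1400 = 0.04571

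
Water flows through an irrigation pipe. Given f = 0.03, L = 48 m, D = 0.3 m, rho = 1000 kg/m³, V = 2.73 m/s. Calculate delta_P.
Formula: \Delta P = f \frac{L}{D} \frac{\rho V^2}{2}
delta_P = 0.03·(48/0.3)·0.5·1000·2.73²/1000 = 17.89 kPa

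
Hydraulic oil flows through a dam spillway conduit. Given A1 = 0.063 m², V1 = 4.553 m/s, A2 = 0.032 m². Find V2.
Formula: V_2 = \frac{A_1 V_1}{A_2}
V2 = 0.063·4.553/0.032 = 8.964 m/s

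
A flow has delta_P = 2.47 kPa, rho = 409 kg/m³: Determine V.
Formula: V = \sqrt{\frac{2 \Delta P}{\rho}}
V = √(2·(2.47·1000)/409) = 3.475 m/s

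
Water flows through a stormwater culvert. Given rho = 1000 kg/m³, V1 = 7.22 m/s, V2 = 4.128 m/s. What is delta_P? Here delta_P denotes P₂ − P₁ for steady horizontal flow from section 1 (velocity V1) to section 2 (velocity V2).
Formula: \Delta P = \frac{1}{2} \rho (V_1^2 - V_2^2)
delta_P = 0.5·1000·(7.22² − 4.128²)/1000 = 17.54 kPa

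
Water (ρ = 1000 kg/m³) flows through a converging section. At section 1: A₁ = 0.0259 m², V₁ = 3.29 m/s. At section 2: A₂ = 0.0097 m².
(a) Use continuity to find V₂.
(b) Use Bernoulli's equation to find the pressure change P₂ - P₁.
(a) Continuity: A₁V₁=A₂V₂ -> V₂=A₁V₁/A₂=0.0259*3.29/0.0097=8.78 m/s
(b) Bernoulli: P₂-P₁=0.5*rho*(V₁^2-V₂^2)/1000=0.5*1000*(3.29^2-8.78^2)/1000=-33.13 kPa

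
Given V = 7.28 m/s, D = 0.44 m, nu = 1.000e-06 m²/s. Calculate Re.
Formula: Re = \frac{V D}{\nu}
Re = 7.28·0.44/1.000e-06 = 3.203e+06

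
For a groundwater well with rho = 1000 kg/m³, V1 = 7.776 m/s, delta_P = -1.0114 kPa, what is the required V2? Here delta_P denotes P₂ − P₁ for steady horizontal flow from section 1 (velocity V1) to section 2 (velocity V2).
Formula: \Delta P = \frac{1}{2} \rho (V_1^2 - V_2^2)
Substituting knowns: -1.0114 = 0.5·1000·(7.776² − V2²)/1000
Solving for V2: V2 = √(7.776² − 2·(-1.0114·1000)/1000) = 7.905 m/s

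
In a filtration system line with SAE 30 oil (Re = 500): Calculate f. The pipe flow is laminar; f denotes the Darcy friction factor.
Formula: f = \frac{64}{Re}
f = 64/500 = 0.128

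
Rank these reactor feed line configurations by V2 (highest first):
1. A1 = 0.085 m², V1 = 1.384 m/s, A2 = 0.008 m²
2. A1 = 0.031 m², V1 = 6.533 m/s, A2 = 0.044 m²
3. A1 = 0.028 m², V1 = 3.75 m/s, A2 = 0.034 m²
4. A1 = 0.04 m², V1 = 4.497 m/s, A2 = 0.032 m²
Case 1: V2 = 14.7 m/s
Case 2: V2 = 4.603 m/s
Case 3: V2 = 3.088 m/s
Case 4: V2 = 5.621 m/s
Ranking (highest first): 1, 4, 2, 3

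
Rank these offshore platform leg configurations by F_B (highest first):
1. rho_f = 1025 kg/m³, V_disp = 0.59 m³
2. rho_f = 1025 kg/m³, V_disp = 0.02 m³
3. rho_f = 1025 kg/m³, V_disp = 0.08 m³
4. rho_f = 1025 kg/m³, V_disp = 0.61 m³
Case 1: F_B = 5933 N
Case 2: F_B = 201.1 N
Case 3: F_B = 804.4 N
Case 4: F_B = 6134 N
Ranking (highest first): 4, 1, 3, 2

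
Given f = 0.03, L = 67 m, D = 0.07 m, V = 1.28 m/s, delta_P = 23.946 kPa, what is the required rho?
Formula: \Delta P = f \frac{L}{D} \frac{\rho V^2}{2}
Substituting knowns: 23.946 = 0.03·(67/0.07)·0.5·rho·1.28²/1000
Solving for rho: rho = (23.946·1000)/(0.03·(67/0.07)·0.5·1.28²) = 1018 kg/m³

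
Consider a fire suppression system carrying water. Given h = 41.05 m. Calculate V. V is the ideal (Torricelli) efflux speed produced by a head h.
Formula: V = \sqrt{2 g h}
V = √(2·9.81·41.05) = 28.38 m/s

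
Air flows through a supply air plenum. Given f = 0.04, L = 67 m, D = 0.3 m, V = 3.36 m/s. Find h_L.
Formula: h_L = f \frac{L}{D} \frac{V^2}{2g}
h_L = 0.04·(67/0.3)·3.36²/(2·9.81) = 5.14 m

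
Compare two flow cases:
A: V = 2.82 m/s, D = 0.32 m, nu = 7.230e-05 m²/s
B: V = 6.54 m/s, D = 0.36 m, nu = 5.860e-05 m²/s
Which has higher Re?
Re(A) = 12481, Re(B) = 40177. Answer: B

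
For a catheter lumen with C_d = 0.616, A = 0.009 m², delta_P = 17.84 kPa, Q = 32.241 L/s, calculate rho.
Formula: Q = C_d A \sqrt{\frac{2 \Delta P}{\rho}}
Substituting knowns: 32.241 = 0.616·0.009·√(2·(17.84·1000)/rho)·1000
Solving for rho: rho = 2·(17.84·1000)/((32.241/1000)/(0.616·0.009))² = 1055 kg/m³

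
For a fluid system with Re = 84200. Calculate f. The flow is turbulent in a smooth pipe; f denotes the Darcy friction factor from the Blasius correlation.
Formula: f = \frac{0.316}{Re^{0.25}}
f = 0.316/84200^0.25 = 0.01855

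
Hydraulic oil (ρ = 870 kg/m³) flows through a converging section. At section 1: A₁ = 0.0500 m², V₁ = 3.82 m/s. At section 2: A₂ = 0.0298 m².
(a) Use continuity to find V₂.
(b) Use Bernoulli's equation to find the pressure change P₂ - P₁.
(a) Continuity: A₁V₁=A₂V₂ -> V₂=A₁V₁/A₂=0.0500*3.82/0.0298=6.41 m/s
(b) Bernoulli: P₂-P₁=0.5*rho*(V₁^2-V₂^2)/1000=0.5*870*(3.82^2-6.41^2)/1000=-11.53 kPa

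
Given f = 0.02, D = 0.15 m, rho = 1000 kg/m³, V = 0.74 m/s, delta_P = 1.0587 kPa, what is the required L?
Formula: \Delta P = f \frac{L}{D} \frac{\rho V^2}{2}
Substituting knowns: 1.0587 = 0.02·(L/0.15)·0.5·1000·0.74²/1000
Solving for L: L = (1.0587·1000)·0.15/(0.02·0.5·1000·0.74²) = 29 m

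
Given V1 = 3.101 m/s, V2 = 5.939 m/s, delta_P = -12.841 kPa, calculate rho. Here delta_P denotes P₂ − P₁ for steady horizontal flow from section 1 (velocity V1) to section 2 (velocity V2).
Formula: \Delta P = \frac{1}{2} \rho (V_1^2 - V_2^2)
Substituting knowns: -12.841 = 0.5·rho·(3.101² − 5.939²)/1000
Solving for rho: rho = 2·(-12.841·1000)/(3.101² − 5.939²) = 1001 kg/m³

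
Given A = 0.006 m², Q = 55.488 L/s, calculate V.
Formula: Q = A V
Substituting knowns: 55.488 = 0.006·V·1000
Solving for V: V = (55.488/1000)/0.006 = 9.248 m/s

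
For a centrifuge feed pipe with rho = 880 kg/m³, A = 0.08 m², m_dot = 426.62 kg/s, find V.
Formula: \dot{m} = \rho A V
Substituting knowns: 426.62 = 880·0.08·V
Solving for V: V = 426.62/(880·0.08) = 6.06 m/s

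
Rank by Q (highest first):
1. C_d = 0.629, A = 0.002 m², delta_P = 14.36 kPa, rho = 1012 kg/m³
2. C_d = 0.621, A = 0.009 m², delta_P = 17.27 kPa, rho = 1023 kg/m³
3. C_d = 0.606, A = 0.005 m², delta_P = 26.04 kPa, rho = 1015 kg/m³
Case 1: Q = 6.702 L/s
Case 2: Q = 32.48 L/s
Case 3: Q = 21.7 L/s
Ranking (highest first): 2, 3, 1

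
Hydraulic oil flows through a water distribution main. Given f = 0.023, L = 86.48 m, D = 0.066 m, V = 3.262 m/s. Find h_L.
Formula: h_L = f \frac{L}{D} \frac{V^2}{2g}
h_L = 0.023·(86.48/0.066)·3.262²/(2·9.81) = 16.34 m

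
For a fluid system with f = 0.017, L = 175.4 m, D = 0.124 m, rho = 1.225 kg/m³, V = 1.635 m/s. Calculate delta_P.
Formula: \Delta P = f \frac{L}{D} \frac{\rho V^2}{2}
delta_P = 0.017·(175.4/0.124)·0.5·1.225·1.635²/1000 = 0.03937 kPa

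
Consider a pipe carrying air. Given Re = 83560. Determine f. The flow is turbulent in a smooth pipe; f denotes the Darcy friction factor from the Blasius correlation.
Formula: f = \frac{0.316}{Re^{0.25}}
f = 0.316/83560^0.25 = 0.01859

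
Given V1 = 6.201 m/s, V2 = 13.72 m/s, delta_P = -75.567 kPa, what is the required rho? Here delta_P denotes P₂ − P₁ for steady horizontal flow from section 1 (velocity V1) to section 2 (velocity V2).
Formula: \Delta P = \frac{1}{2} \rho (V_1^2 - V_2^2)
Substituting knowns: -75.567 = 0.5·rho·(6.201² − 13.72²)/1000
Solving for rho: rho = 2·(-75.567·1000)/(6.201² − 13.72²) = 1009 kg/m³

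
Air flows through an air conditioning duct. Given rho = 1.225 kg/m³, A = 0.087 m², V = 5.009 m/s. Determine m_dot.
Formula: \dot{m} = \rho A V
m_dot = 1.225·0.087·5.009 = 0.5338 kg/s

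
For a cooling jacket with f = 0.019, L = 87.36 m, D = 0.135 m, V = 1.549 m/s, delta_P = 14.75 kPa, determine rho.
Formula: \Delta P = f \frac{L}{D} \frac{\rho V^2}{2}
Substituting knowns: 14.75 = 0.019·(87.36/0.135)·0.5·rho·1.549²/1000
Solving for rho: rho = (14.75·1000)/(0.019·(87.36/0.135)·0.5·1.549²) = 1000 kg/m³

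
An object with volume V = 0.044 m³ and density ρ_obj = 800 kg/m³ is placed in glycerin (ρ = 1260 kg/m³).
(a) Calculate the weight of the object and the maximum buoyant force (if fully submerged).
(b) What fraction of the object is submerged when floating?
(a) W=rho_obj*g*V=800*9.81*0.044=345.3 N; F_B(max)=rho*g*V=1260*9.81*0.044=543.9 N
(b) Floating fraction=rho_obj/rho=800/1260=0.635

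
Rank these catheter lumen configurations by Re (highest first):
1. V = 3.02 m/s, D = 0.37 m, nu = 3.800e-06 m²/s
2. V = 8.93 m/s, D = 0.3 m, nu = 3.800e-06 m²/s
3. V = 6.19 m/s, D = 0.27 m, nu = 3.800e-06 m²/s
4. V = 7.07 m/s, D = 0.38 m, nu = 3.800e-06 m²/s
Case 1: Re = 294053
Case 2: Re = 705000
Case 3: Re = 439816
Case 4: Re = 707000
Ranking (highest first): 4, 2, 3, 1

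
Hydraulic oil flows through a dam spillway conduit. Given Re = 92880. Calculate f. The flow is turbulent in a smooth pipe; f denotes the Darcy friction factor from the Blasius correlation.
Formula: f = \frac{0.316}{Re^{0.25}}
f = 0.316/92880^0.25 = 0.0181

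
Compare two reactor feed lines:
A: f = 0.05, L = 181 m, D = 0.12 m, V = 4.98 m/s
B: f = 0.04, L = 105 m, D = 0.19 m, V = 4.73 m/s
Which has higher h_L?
h_L(A) = 95.33 m, h_L(B) = 25.21 m. Answer: A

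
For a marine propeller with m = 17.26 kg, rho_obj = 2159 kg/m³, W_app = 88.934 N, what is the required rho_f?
Formula: W_{app} = mg\left(1 - \frac{\rho_f}{\rho_{obj}}\right)
Substituting knowns: 88.934 = 17.26·9.81·(1 − rho_f/2159)
Solving for rho_f: rho_f = 2159·(1 − 88.934/(17.26·9.81)) = 1025 kg/m³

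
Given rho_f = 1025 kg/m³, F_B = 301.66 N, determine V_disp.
Formula: F_B = \rho_f g V_{disp}
Substituting knowns: 301.66 = 1025·9.81·V_disp
Solving for V_disp: V_disp = 301.66/(1025·9.81) = 0.03 m³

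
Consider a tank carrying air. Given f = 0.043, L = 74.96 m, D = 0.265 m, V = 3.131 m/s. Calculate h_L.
Formula: h_L = f \frac{L}{D} \frac{V^2}{2g}
h_L = 0.043·(74.96/0.265)·3.131²/(2·9.81) = 6.077 m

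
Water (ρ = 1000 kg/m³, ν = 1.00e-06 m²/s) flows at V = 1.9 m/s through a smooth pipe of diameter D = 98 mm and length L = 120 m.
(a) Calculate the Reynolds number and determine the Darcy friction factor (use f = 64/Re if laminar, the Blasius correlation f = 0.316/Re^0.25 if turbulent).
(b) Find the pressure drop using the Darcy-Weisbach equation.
(a) Re = V·D/ν = 1.9·0.098/1.00e-06 = 186200 → turbulent (Re > 4000); f = 0.316/Re^0.25 = 0.316/186200^0.25 = 0.015212 (Blasius is strictly valid for Re ≲ 1e5; used here as the smooth-pipe estimate the problem specifies)
(b) Darcy-Weisbach: ΔP = f·(L/D)·½ρV²/1000 = 0.015212·(120/0.098)·½·1000·1.9²/1000 = 33.62 kPa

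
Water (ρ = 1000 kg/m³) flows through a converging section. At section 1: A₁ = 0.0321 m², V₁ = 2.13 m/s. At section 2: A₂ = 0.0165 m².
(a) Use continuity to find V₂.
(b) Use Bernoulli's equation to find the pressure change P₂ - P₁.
(a) Continuity: A₁V₁=A₂V₂ -> V₂=A₁V₁/A₂=0.0321*2.13/0.0165=4.14 m/s
(b) Bernoulli: P₂-P₁=0.5*rho*(V₁^2-V₂^2)/1000=0.5*1000*(2.13^2-4.14^2)/1000=-6.301 kPa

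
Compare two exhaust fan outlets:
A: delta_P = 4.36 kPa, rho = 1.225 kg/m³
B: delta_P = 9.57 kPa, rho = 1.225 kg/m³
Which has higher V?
V(A) = 84.37 m/s, V(B) = 125 m/s. Answer: B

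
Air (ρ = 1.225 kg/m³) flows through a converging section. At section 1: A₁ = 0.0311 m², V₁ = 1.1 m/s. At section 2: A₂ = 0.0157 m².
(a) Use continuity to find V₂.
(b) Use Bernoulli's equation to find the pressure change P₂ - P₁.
(a) Continuity: A₁V₁=A₂V₂ -> V₂=A₁V₁/A₂=0.0311*1.1/0.0157=2.18 m/s
(b) Bernoulli: P₂-P₁=0.5*rho*(V₁^2-V₂^2)/1000=0.5*1.225*(1.1^2-2.18^2)/1000=-0.00217 kPa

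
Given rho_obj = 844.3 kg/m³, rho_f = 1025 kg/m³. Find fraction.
Formula: f_{sub} = \frac{\rho_{obj}}{\rho_f}
fraction = 844.3/1025 = 0.8237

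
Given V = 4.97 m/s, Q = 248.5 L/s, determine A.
Formula: Q = A V
Substituting knowns: 248.5 = A·4.97·1000
Solving for A: A = (248.5/1000)/4.97 = 0.05 m²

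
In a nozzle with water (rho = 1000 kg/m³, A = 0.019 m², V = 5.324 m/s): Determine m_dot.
Formula: \dot{m} = \rho A V
m_dot = 1000·0.019·5.324 = 101.2 kg/s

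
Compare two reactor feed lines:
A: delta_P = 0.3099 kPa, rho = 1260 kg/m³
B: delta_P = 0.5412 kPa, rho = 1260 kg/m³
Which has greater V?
V(A) = 0.7014 m/s, V(B) = 0.9268 m/s. Answer: B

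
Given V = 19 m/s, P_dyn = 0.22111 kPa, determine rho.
Formula: P_{dyn} = \frac{1}{2} \rho V^2
Substituting knowns: 0.22111 = 0.5·rho·19²/1000
Solving for rho: rho = 2·(0.22111·1000)/19² = 1.225 kg/m³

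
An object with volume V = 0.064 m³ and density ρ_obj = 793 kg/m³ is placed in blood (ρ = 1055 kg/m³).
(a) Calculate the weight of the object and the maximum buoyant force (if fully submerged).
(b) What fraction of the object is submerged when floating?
(a) W=rho_obj*g*V=793*9.81*0.064=497.9 N; F_B(max)=rho*g*V=1055*9.81*0.064=662.4 N
(b) Floating fraction=rho_obj/rho=793/1055=0.752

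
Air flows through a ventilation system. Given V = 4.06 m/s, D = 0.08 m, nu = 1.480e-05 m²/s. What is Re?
Formula: Re = \frac{V D}{\nu}
Re = 4.06·0.08/1.480e-05 = 21946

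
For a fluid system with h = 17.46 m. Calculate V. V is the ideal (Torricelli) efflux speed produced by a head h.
Formula: V = \sqrt{2 g h}
V = √(2·9.81·17.46) = 18.51 m/s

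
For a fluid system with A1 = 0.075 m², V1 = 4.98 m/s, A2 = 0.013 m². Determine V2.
Formula: V_2 = \frac{A_1 V_1}{A_2}
V2 = 0.075·4.98/0.013 = 28.73 m/s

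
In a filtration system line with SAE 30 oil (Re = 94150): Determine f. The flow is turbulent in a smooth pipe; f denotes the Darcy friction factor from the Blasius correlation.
Formula: f = \frac{0.316}{Re^{0.25}}
f = 0.316/94150^0.25 = 0.01804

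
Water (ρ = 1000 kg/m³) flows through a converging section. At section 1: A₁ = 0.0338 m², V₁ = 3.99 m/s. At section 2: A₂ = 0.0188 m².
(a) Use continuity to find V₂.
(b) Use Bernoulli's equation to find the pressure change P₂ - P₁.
(a) Continuity: A₁V₁=A₂V₂ -> V₂=A₁V₁/A₂=0.0338*3.99/0.0188=7.17 m/s
(b) Bernoulli: P₂-P₁=0.5*rho*(V₁^2-V₂^2)/1000=0.5*1000*(3.99^2-7.17^2)/1000=-17.74 kPa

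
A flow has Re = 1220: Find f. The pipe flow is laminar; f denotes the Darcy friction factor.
Formula: f = \frac{64}{Re}
f = 64/1220 = 0.05246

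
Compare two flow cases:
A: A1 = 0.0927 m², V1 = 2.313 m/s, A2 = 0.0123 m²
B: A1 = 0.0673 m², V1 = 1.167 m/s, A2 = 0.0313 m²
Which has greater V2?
V2(A) = 17.43 m/s, V2(B) = 2.509 m/s. Answer: A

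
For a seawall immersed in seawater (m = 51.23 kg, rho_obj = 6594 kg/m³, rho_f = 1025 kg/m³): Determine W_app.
Formula: W_{app} = mg\left(1 - \frac{\rho_f}{\rho_{obj}}\right)
W_app = 51.23·9.81·(1 − 1025/6594) = 424.4 N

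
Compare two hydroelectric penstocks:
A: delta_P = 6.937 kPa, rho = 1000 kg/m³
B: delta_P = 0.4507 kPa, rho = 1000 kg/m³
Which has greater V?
V(A) = 3.725 m/s, V(B) = 0.9494 m/s. Answer: A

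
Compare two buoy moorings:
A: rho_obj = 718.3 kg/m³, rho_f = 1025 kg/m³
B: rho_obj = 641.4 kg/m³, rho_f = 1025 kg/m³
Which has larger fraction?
fraction(A) = 0.7008, fraction(B) = 0.6258. Answer: A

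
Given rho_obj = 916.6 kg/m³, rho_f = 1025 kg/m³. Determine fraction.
Formula: f_{sub} = \frac{\rho_{obj}}{\rho_f}
fraction = 916.6/1025 = 0.8942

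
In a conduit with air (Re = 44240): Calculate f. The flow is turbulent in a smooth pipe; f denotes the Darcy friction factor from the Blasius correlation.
Formula: f = \frac{0.316}{Re^{0.25}}
f = 0.316/44240^0.25 = 0.02179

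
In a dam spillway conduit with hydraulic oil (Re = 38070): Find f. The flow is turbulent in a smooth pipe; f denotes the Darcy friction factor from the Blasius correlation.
Formula: f = \frac{0.316}{Re^{0.25}}
f = 0.316/38070^0.25 = 0.02262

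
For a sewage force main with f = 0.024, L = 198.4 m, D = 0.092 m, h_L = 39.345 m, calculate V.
Formula: h_L = f \frac{L}{D} \frac{V^2}{2g}
Substituting knowns: 39.345 = 0.024·(198.4/0.092)·V²/(2·9.81)
Solving for V: V = √(39.345·2·9.81/(0.024·(198.4/0.092))) = 3.862 m/s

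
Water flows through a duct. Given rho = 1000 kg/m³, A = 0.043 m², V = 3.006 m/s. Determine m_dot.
Formula: \dot{m} = \rho A V
m_dot = 1000·0.043·3.006 = 129.3 kg/s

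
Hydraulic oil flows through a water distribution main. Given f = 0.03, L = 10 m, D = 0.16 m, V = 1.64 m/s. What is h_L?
Formula: h_L = f \frac{L}{D} \frac{V^2}{2g}
h_L = 0.03·(10/0.16)·1.64²/(2·9.81) = 0.257 m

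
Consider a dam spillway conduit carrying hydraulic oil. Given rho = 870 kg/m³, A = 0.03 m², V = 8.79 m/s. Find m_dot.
Formula: \dot{m} = \rho A V
m_dot = 870·0.03·8.79 = 229.4 kg/s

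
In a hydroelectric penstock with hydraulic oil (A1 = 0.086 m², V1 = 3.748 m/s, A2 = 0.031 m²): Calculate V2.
Formula: V_2 = \frac{A_1 V_1}{A_2}
V2 = 0.086·3.748/0.031 = 10.4 m/s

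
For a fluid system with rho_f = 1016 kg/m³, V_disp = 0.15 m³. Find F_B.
Formula: F_B = \rho_f g V_{disp}
F_B = 1016·9.81·0.15 = 1495 N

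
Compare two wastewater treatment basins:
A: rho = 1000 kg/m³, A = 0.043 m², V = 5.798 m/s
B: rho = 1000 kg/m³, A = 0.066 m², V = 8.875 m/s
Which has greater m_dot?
m_dot(A) = 249.3 kg/s, m_dot(B) = 585.8 kg/s. Answer: B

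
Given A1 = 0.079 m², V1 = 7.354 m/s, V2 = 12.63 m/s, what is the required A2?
Formula: V_2 = \frac{A_1 V_1}{A_2}
Substituting knowns: 12.63 = 0.079·7.354/A2
Solving for A2: A2 = 0.079·7.354/12.63 = 0.046 m²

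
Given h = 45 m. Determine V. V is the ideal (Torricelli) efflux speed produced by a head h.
Formula: V = \sqrt{2 g h}
V = √(2·9.81·45) = 29.71 m/s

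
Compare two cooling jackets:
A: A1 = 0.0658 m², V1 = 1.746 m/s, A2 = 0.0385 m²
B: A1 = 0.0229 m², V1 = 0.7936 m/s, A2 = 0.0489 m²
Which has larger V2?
V2(A) = 2.984 m/s, V2(B) = 0.3716 m/s. Answer: A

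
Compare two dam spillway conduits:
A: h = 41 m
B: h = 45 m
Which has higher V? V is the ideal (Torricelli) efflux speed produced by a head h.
V(A) = 28.36 m/s, V(B) = 29.71 m/s. Answer: B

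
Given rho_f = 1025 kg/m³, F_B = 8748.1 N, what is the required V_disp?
Formula: F_B = \rho_f g V_{disp}
Substituting knowns: 8748.1 = 1025·9.81·V_disp
Solving for V_disp: V_disp = 8748.1/(1025·9.81) = 0.87 m³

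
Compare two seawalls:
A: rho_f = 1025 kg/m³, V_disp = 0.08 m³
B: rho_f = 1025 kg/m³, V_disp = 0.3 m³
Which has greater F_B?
F_B(A) = 804.4 N, F_B(B) = 3017 N. Answer: B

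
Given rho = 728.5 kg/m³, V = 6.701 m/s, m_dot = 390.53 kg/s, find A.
Formula: \dot{m} = \rho A V
Substituting knowns: 390.53 = 728.5·A·6.701
Solving for A: A = 390.53/(728.5·6.701) = 0.08 m²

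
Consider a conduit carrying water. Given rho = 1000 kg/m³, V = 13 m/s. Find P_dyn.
Formula: P_{dyn} = \frac{1}{2} \rho V^2
P_dyn = 0.5·1000·13²/1000 = 84.5 kPa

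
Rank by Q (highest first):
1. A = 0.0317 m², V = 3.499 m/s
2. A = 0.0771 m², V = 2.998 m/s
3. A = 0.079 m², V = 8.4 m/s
Case 1: Q = 110.9 L/s
Case 2: Q = 231.1 L/s
Case 3: Q = 663.6 L/s
Ranking (highest first): 3, 2, 1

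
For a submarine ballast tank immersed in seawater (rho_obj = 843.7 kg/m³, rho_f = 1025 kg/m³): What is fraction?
Formula: f_{sub} = \frac{\rho_{obj}}{\rho_f}
fraction = 843.7/1025 = 0.8231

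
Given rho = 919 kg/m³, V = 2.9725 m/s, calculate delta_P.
Formula: V = \sqrt{\frac{2 \Delta P}{\rho}}
Substituting knowns: 2.9725 = √(2·(delta_P·1000)/919)
Solving for delta_P: delta_P = 2.9725²·919/2/1000 = 4.06 kPa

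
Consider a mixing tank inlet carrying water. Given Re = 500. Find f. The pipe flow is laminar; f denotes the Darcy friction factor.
Formula: f = \frac{64}{Re}
f = 64/500 = 0.128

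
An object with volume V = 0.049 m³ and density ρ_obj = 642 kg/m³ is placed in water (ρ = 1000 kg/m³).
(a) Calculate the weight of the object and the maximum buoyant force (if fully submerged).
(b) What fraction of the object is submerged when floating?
(a) W=rho_obj*g*V=642*9.81*0.049=308.6 N; F_B(max)=rho*g*V=1000*9.81*0.049=480.7 N
(b) Floating fraction=rho_obj/rho=642/1000=0.642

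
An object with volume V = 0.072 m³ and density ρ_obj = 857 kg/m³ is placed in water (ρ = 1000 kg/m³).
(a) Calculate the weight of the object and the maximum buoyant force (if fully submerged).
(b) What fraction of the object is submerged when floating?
(a) W=rho_obj*g*V=857*9.81*0.072=605.3 N; F_B(max)=rho*g*V=1000*9.81*0.072=706.3 N
(b) Floating fraction=rho_obj/rho=857/1000=0.857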